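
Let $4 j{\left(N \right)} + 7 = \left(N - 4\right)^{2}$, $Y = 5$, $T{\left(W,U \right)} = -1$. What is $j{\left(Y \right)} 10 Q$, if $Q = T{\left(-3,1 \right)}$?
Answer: $15$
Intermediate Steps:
$j{\left(N \right)} = - \frac{7}{4} + \frac{\left(-4 + N\right)^{2}}{4}$ ($j{\left(N \right)} = - \frac{7}{4} + \frac{\left(N - 4\right)^{2}}{4} = - \frac{7}{4} + \frac{\left(-4 + N\right)^{2}}{4}$)
$Q = -1$
$j{\left(Y \right)} 10 Q = \left(- \frac{7}{4} + \frac{\left(-4 + 5\right)^{2}}{4}\right) 10 \left(-1\right) = \left(- \frac{7}{4} + \frac{1^{2}}{4}\right) 10 \left(-1\right) = \left(- \frac{7}{4} + \frac{1}{4} \cdot 1\right) 10 \left(-1\right) = \left(- \frac{7}{4} + \frac{1}{4}\right) 10 \left(-1\right) = \left(- \frac{3}{2}\right) 10 \left(-1\right) = \left(-15\right) \left(-1\right) = 15$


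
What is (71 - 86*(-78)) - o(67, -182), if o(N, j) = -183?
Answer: 6962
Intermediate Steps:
(71 - 86*(-78)) - o(67, -182) = (71 - 86*(-78)) - 1*(-183) = (71 + 6708) + 183 = 6779 + 183 = 6962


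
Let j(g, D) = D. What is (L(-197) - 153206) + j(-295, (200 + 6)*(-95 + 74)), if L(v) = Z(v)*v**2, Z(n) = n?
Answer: -7802905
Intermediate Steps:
L(v) = v**3 (L(v) = v*v**2 = v**3)
(L(-197) - 153206) + j(-295, (200 + 6)*(-95 + 74)) = ((-197)**3 - 153206) + (200 + 6)*(-95 + 74) = (-7645373 - 153206) + 206*(-21) = -7798579 - 4326 = -7802905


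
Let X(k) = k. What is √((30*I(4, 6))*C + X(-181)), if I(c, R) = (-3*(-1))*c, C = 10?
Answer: √3419 ≈ 58.472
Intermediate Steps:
I(c, R) = 3*c
√((30*I(4, 6))*C + X(-181)) = √((30*(3*4))*10 - 181) = √((30*12)*10 - 181) = √(360*10 - 181) = √(3600 - 181) = √3419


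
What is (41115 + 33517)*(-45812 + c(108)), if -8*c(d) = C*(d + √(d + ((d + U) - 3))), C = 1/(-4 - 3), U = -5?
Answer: -23932280756/7 + 37316*√13/7 ≈ -3.4189e+9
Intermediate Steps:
C = -⅐ (C = 1/(-7) = -⅐ ≈ -0.14286)
c(d) = d/56 + √(-8 + 2*d)/56 (c(d) = -(-1)*(d + √(d + ((d - 5) - 3)))/56 = -(-1)*(d + √(d + ((-5 + d) - 3)))/56 = -(-1)*(d + √(d + (-8 + d)))/56 = -(-1)*(d + √(-8 + 2*d))/56 = -(-d/7 - √(-8 + 2*d)/7)/8 = d/56 + √(-8 + 2*d)/56)
(41115 + 33517)*(-45812 + c(108)) = (41115 + 33517)*(-45812 + ((1/56)*108 + √(-8 + 2*108)/56)) = 74632*(-45812 + (27/14 + √(-8 + 216)/56)) = 74632*(-45812 + (27/14 + √208/56)) = 74632*(-45812 + (27/14 + (4*√13)/56)) = 74632*(-45812 + (27/14 + √13/14)) = 74632*(-641341/14 + √13/14) = -23932280756/7 + 37316*√13/7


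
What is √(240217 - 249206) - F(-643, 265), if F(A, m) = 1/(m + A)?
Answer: 1/378 + I*√8989 ≈ 0.0026455 + 94.81*I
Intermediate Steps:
F(A, m) = 1/(A + m)
√(240217 - 249206) - F(-643, 265) = √(240217 - 249206) - 1/(-643 + 265) = √(-8989) - 1/(-378) = I*√8989 - 1*(-1/378) = I*√8989 + 1/378 = 1/378 + I*√8989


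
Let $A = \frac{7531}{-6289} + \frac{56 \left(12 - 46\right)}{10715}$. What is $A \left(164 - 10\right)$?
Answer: $- \frac{14271013834}{67386635} \approx -211.78$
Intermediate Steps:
$A = - \frac{92668921}{67386635}$ ($A = 7531 \left(- \frac{1}{6289}\right) + 56 \left(-34\right) \frac{1}{10715} = - \frac{7531}{6289} - \frac{1904}{10715} = - \frac{92668921}{67386635} \approx -1.3752$)
$A \left(164 - 10\right) = - \frac{92668921 \left(164 - 10\right)}{67386635} = \left(- \frac{92668921}{67386635}\right) 154 = - \frac{14271013834}{67386635}$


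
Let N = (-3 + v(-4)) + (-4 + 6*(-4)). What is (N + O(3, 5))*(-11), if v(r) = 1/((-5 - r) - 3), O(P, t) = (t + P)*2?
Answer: 671/4 ≈ 167.75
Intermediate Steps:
O(P, t) = 2*P + 2*t (O(P, t) = (P + t)*2 = 2*P + 2*t)
v(r) = 1/(-8 - r)
N = -125/4 (N = (-3 - 1/(8 - 4)) + (-4 + 6*(-4)) = (-3 - 1/4) + (-4 - 24) = (-3 - 1*1/4) - 28 = (-3 - 1/4) - 28 = -13/4 - 28 = -125/4 ≈ -31.250)
(N + O(3, 5))*(-11) = (-125/4 + (2*3 + 2*5))*(-11) = (-125/4 + (6 + 10))*(-11) = (-125/4 + 16)*(-11) = -61/4*(-11) = 671/4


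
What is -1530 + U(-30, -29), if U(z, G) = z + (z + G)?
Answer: -1619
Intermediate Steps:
U(z, G) = G + 2*z (U(z, G) = z + (G + z) = G + 2*z)
-1530 + U(-30, -29) = -1530 + (-29 + 2*(-30)) = -1530 + (-29 - 60) = -1530 - 89 = -1619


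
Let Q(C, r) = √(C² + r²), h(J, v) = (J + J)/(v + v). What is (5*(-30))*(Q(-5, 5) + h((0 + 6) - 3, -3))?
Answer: 150 - 750*√2 ≈ -910.66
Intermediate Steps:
h(J, v) = J/v (h(J, v) = (2*J)/((2*v)) = (2*J)*(1/(2*v)) = J/v)
(5*(-30))*(Q(-5, 5) + h((0 + 6) - 3, -3)) = (5*(-30))*(√((-5)² + 5²) + ((0 + 6) - 3)/(-3)) = -150*(√(25 + 25) + (6 - 3)*(-⅓)) = -150*(√50 + 3*(-⅓)) = -150*(5*√2 - 1) = -150*(-1 + 5*√2) = 150 - 750*√2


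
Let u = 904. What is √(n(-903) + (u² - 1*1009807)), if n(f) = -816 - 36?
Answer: I*√193443 ≈ 439.82*I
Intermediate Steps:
n(f) = -852
√(n(-903) + (u² - 1*1009807)) = √(-852 + (904² - 1*1009807)) = √(-852 + (817216 - 1009807)) = √(-852 - 192591) = √(-193443) = I*√193443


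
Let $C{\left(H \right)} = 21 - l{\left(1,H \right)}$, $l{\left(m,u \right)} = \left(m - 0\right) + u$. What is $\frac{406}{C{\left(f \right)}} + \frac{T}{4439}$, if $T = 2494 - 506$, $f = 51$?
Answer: $- \frac{1740606}{137609} \approx -12.649$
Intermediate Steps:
$l{\left(m,u \right)} = m + u$ ($l{\left(m,u \right)} = \left(m + 0\right) + u = m + u$)
$C{\left(H \right)} = 20 - H$ ($C{\left(H \right)} = 21 - \left(1 + H\right) = 20 - H$)
$T = 1988$
$\frac{406}{C{\left(f \right)}} + \frac{T}{4439} = \frac{406}{20 - 51} + \frac{1988}{4439} = \frac{406}{20 - 51} + 1988 \cdot \frac{1}{4439} = \frac{406}{-31} + \frac{1988}{4439} = 406 \left(- \frac{1}{31}\right) + \frac{1988}{4439} = - \frac{406}{31} + \frac{1988}{4439} = - \frac{1740606}{137609}$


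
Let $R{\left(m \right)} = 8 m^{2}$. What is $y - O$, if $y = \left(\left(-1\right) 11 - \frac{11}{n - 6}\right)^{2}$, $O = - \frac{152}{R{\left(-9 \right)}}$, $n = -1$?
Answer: $\frac{353767}{3969} \approx 89.133$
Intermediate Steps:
$O = - \frac{19}{81}$ ($O = - \frac{152}{8 \left(-9\right)^{2}} = - \frac{152}{8 \cdot 81} = - \frac{152}{648} = \left(-152\right) \frac{1}{648} = - \frac{19}{81} \approx -0.23457$)
$y = \frac{4356}{49}$ ($y = \left(\left(-1\right) 11 - \frac{11}{-1 - 6}\right)^{2} = \left(-11 - \frac{11}{-1 - 6}\right)^{2} = \left(-11 - \frac{11}{-7}\right)^{2} = \left(-11 - - \frac{11}{7}\right)^{2} = \left(-11 + \frac{11}{7}\right)^{2} = \left(- \frac{66}{7}\right)^{2} = \frac{4356}{49} \approx 88.898$)
$y - O = \frac{4356}{49} - - \frac{19}{81} = \frac{4356}{49} + \frac{19}{81} = \frac{353767}{3969}$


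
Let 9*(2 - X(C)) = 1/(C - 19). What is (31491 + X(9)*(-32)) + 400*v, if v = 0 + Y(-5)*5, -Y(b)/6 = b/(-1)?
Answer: -1285801/45 ≈ -28573.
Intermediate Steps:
X(C) = 2 - 1/(9*(-19 + C)) (X(C) = 2 - 1/(9*(C - 19)) = 2 - 1/(9*(-19 + C)))
Y(b) = 6*b (Y(b) = -6*b/(-1) = -6*b*(-1) = -(-6)*b = 6*b)
v = -150 (v = 0 + (6*(-5))*5 = 0 - 30*5 = 0 - 150 = -150)
(31491 + X(9)*(-32)) + 400*v = (31491 + ((-343 + 18*9)/(9*(-19 + 9)))*(-32)) + 400*(-150) = (31491 + ((⅑)*(-343 + 162)/(-10))*(-32)) - 60000 = (31491 + ((⅑)*(-⅒)*(-181))*(-32)) - 60000 = (31491 + (181/90)*(-32)) - 60000 = (31491 - 2896/45) - 60000 = 1414199/45 - 60000 = -1285801/45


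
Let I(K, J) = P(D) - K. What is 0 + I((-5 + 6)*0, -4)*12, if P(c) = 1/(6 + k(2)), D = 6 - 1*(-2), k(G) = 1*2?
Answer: 3/2 ≈ 1.5000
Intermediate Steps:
k(G) = 2
D = 8 (D = 6 + 2 = 8)
P(c) = ⅛ (P(c) = 1/(6 + 2) = 1/8 = ⅛)
I(K, J) = ⅛ - K
0 + I((-5 + 6)*0, -4)*12 = 0 + (⅛ - (-5 + 6)*0)*12 = 0 + (⅛ - 0)*12 = 0 + (⅛ - 1*0)*12 = 0 + (⅛ + 0)*12 = 0 + (⅛)*12 = 0 + 3/2 = 3/2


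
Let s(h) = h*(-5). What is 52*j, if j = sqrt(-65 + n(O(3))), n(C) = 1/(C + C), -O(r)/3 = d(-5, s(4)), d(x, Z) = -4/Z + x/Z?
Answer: 52*I*sqrt(5295)/9 ≈ 420.43*I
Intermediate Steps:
s(h) = -5*h
O(r) = -27/20 (O(r) = -3*(-4 - 5)/((-5*4)) = -3*(-9)/(-20) = -(-3)*(-9)/20 = -3*9/20 = -27/20)
n(C) = 1/(2*C)
j = I*sqrt(5295)/9 (j = sqrt(-65 + 1/(2*(-27/20))) = sqrt(-65 + (1/2)*(-20/27)) = sqrt(-65 - 10/27) = sqrt(-1765/27) = I*sqrt(5295)/9 ≈ 8.0852*I)
52*j = 52*(I*sqrt(5295)/9) = 52*I*sqrt(5295)/9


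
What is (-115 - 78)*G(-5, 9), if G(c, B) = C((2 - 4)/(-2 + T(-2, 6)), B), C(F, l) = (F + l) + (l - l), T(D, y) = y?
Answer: -3281/2 ≈ -1640.5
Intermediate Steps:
C(F, l) = F + l (C(F, l) = (F + l) + 0 = F + l)
G(c, B) = -1/2 + B (G(c, B) = (2 - 4)/(-2 + 6) + B = -2/4 + B = -2*1/4 + B = -1/2 + B)
(-115 - 78)*G(-5, 9) = (-115 - 78)*(-1/2 + 9) = -193*17/2 = -3281/2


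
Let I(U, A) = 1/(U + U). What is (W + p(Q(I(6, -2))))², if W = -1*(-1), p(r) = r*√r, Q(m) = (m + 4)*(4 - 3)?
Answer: 119377/1728 + 343*√3/36 ≈ 85.587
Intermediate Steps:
I(U, A) = 1/(2*U)
Q(m) = 4 + m (Q(m) = (4 + m)*1 = 4 + m)
p(r) = r^(3/2)
W = 1
(W + p(Q(I(6, -2))))² = (1 + (4 + (½)/6)^(3/2))² = (1 + (4 + (½)*(⅙))^(3/2))² = (1 + (4 + 1/12)^(3/2))² = (1 + (49/12)^(3/2))² = (1 + 343*√3/72)²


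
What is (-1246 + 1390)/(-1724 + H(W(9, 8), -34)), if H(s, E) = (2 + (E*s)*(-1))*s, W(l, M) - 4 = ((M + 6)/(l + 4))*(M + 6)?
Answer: 676/50173 ≈ 0.013473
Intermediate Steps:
W(l, M) = 4 + (6 + M)²/(4 + l) (W(l, M) = 4 + ((M + 6)/(l + 4))*(M + 6) = 4 + ((6 + M)/(4 + l))*(6 + M) = 4 + (6 + M)²/(4 + l))
H(s, E) = s*(2 - E*s) (H(s, E) = (2 - E*s)*s = s*(2 - E*s))
(-1246 + 1390)/(-1724 + H(W(9, 8), -34)) = (-1246 + 1390)/(-1724 + ((16 + (6 + 8)² + 4*9)/(4 + 9))*(2 - 1*(-34)*(16 + (6 + 8)² + 4*9)/(4 + 9))) = 144/(-1724 + ((16 + 14² + 36)/13)*(2 - 1*(-34)*(16 + 14² + 36)/13)) = 144/(-1724 + ((16 + 196 + 36)/13)*(2 - 1*(-34)*(16 + 196 + 36)/13)) = 144/(-1724 + ((1/13)*248)*(2 - 1*(-34)*(1/13)*248)) = 144/(-1724 + 248*(2 - 1*(-34)*248/13)/13) = 144/(-1724 + 248*(2 + 8432/13)/13) = 144/(-1724 + (248/13)*(8458/13)) = 144/(-1724 + 2097584/169) = 144/(1806228/169) = 144*(169/1806228) = 676/50173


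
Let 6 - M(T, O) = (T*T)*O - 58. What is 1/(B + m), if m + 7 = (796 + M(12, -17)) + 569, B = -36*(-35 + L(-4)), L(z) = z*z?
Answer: 1/4554 ≈ 0.00021959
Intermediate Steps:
M(T, O) = 64 - O*T**2 (M(T, O) = 6 - ((T*T)*O - 58) = 6 - (T**2*O - 58) = 6 - (O*T**2 - 58) = 6 - (-58 + O*T**2) = 6 + (58 - O*T**2) = 64 - O*T**2)
L(z) = z**2
B = 684 (B = -36*(-35 + (-4)**2) = -36*(-35 + 16) = -36*(-19) = 684)
m = 3870 (m = -7 + ((796 + (64 - 1*(-17)*12**2)) + 569) = -7 + ((796 + (64 - 1*(-17)*144)) + 569) = -7 + ((796 + (64 + 2448)) + 569) = -7 + ((796 + 2512) + 569) = -7 + (3308 + 569) = -7 + 3877 = 3870)
1/(B + m) = 1/(684 + 3870) = 1/4554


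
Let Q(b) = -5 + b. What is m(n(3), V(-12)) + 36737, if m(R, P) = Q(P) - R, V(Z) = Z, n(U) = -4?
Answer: 36724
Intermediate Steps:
m(R, P) = -5 + P - R (m(R, P) = (-5 + P) - R = -5 + P - R)
m(n(3), V(-12)) + 36737 = (-5 - 12 - 1*(-4)) + 36737 = (-5 - 12 + 4) + 36737 = -13 + 36737 = 36724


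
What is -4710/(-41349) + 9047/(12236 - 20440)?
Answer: -2281929/2307668 ≈ -0.98885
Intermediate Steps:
-4710/(-41349) + 9047/(12236 - 20440) = -4710*(-1/41349) + 9047/(-8204) = 1570/13783 + 9047*(-1/8204) = 1570/13783 - 9047/8204 = -2281929/2307668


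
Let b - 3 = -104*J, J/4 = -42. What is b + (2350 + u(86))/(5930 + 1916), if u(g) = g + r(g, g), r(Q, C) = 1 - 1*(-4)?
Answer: 137111291/7846 ≈ 17475.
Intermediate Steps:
J = -168 (J = 4*(-42) = -168)
r(Q, C) = 5 (r(Q, C) = 1 + 4 = 5)
u(g) = 5 + g (u(g) = g + 5 = 5 + g)
b = 17475 (b = 3 - 104*(-168) = 3 + 17472 = 17475)
b + (2350 + u(86))/(5930 + 1916) = 17475 + (2350 + (5 + 86))/(5930 + 1916) = 17475 + (2350 + 91)/7846 = 17475 + 2441*(1/7846) = 17475 + 2441/7846 = 137111291/7846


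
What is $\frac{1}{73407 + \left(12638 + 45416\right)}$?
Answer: $\frac{1}{131461} \approx 7.6068 \cdot 10^{-6}$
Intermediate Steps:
$\frac{1}{73407 + \left(12638 + 45416\right)} = \frac{1}{73407 + 58054} = \frac{1}{131461}$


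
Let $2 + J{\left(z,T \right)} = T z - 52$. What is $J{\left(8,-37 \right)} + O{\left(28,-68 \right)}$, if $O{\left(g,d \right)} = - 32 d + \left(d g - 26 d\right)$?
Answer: $1690$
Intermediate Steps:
$O{\left(g,d \right)} = - 58 d + d g$ ($O{\left(g,d \right)} = - 32 d + \left(- 26 d + d g\right) = - 58 d + d g$)
$J{\left(z,T \right)} = -54 + T z$ ($J{\left(z,T \right)} = -2 + \left(T z - 52\right) = -2 + \left(-52 + T z\right) = -54 + T z$)
$J{\left(8,-37 \right)} + O{\left(28,-68 \right)} = \left(-54 - 296\right) - 68 \left(-58 + 28\right) = \left(-54 - 296\right) - -2040 = -350 + 2040 = 1690$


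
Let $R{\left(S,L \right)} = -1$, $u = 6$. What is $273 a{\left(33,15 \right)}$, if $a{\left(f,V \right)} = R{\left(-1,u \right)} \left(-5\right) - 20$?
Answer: $-4095$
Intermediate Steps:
$a{\left(f,V \right)} = -15$ ($a{\left(f,V \right)} = \left(-1\right) \left(-5\right) - 20 = 5 - 20 = -15$)
$273 a{\left(33,15 \right)} = 273 \left(-15\right) = -4095$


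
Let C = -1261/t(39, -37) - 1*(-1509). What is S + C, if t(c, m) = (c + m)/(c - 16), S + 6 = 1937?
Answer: -22123/2 ≈ -11062.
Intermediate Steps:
S = 1931 (S = -6 + 1937 = 1931)
t(c, m) = (c + m)/(-16 + c)
C = -25985/2 (C = -1261*(-16 + 39)/(39 - 37) - 1*(-1509) = -1261/(2/23) + 1509 = -1261/((1/23)*2) + 1509 = -1261/2/23 + 1509 = -1261*23/2 + 1509 = -29003/2 + 1509 = -25985/2 ≈ -12993.)
S + C = 1931 - 25985/2 = -22123/2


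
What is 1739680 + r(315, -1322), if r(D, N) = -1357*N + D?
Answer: 3533949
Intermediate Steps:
r(D, N) = D - 1357*N
1739680 + r(315, -1322) = 1739680 + (315 - 1357*(-1322)) = 1739680 + (315 + 1793954) = 1739680 + 1794269 = 3533949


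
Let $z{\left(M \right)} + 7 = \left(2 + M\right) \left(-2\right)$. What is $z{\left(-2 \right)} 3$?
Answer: $-21$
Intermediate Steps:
$z{\left(M \right)} = -11 - 2 M$ ($z{\left(M \right)} = -7 + \left(2 + M\right) \left(-2\right) = -7 - \left(4 + 2 M\right) = -11 - 2 M$)
$z{\left(-2 \right)} 3 = \left(-11 - -4\right) 3 = \left(-11 + 4\right) 3 = \left(-7\right) 3 = -21$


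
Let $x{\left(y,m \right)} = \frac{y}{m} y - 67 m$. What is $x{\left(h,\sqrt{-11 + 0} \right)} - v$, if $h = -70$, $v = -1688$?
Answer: $1688 - \frac{5637 i \sqrt{11}}{11} \approx 1688.0 - 1699.6 i$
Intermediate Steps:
$x{\left(y,m \right)} = - 67 m + \frac{y^{2}}{m}$ ($x{\left(y,m \right)} = \frac{y^{2}}{m} - 67 m = - 67 m + \frac{y^{2}}{m}$)
$x{\left(h,\sqrt{-11 + 0} \right)} - v = \left(- 67 \sqrt{-11 + 0} + \frac{\left(-70\right)^{2}}{\sqrt{-11 + 0}}\right) - -1688 = \left(- 67 \sqrt{-11} + \frac{1}{\sqrt{-11}} \cdot 4900\right) + 1688 = \left(- 67 i \sqrt{11} + \frac{1}{i \sqrt{11}} \cdot 4900\right) + 1688 = \left(- 67 i \sqrt{11} + - \frac{i \sqrt{11}}{11} \cdot 4900\right) + 1688 = \left(- 67 i \sqrt{11} - \frac{4900 i \sqrt{11}}{11}\right) + 1688 = - \frac{5637 i \sqrt{11}}{11} + 1688 = 1688 - \frac{5637 i \sqrt{11}}{11}$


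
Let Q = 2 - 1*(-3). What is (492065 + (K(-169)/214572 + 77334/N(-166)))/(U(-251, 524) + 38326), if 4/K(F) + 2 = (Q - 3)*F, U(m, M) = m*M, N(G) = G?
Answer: -744185450955277/141083641261080 ≈ -5.2748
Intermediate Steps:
Q = 5 (Q = 2 + 3 = 5)
U(m, M) = M*m
K(F) = 4/(-2 + 2*F) (K(F) = 4/(-2 + (5 - 3)*F) = 4/(-2 + 2*F))
(492065 + (K(-169)/214572 + 77334/N(-166)))/(U(-251, 524) + 38326) = (492065 + ((2/(-1 - 169))/214572 + 77334/(-166)))/(524*(-251) + 38326) = (492065 + ((2/(-170))*(1/214572) + 77334*(-1/166)))/(-131524 + 38326) = (492065 + ((2*(-1/170))*(1/214572) - 38667/83))/(-93198) = (492065 + (-1/85*1/214572 - 38667/83))*(-1/93198) = (492065 + (-1/18238620 - 38667/83))*(-1/93198) = (492065 - 705232719623/1513805460)*(-1/93198) = (744185450955277/1513805460)*(-1/93198) = -744185450955277/141083641261080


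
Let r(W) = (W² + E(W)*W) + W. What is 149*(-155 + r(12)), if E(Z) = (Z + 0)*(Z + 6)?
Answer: 386357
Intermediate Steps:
E(Z) = Z*(6 + Z)
r(W) = W + W² + W²*(6 + W) (r(W) = (W² + (W*(6 + W))*W) + W = (W² + W²*(6 + W)) + W = W + W² + W²*(6 + W))
149*(-155 + r(12)) = 149*(-155 + 12*(1 + 12 + 12*(6 + 12))) = 149*(-155 + 12*(1 + 12 + 12*18)) = 149*(-155 + 12*(1 + 12 + 216)) = 149*(-155 + 12*229) = 149*(-155 + 2748) = 149*2593 = 386357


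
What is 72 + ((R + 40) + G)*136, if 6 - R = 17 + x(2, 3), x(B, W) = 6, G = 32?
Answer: 7552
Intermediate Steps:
R = -17 (R = 6 - (17 + 6) = 6 - 1*23 = 6 - 23 = -17)
72 + ((R + 40) + G)*136 = 72 + ((-17 + 40) + 32)*136 = 72 + (23 + 32)*136 = 72 + 55*136 = 72 + 7480 = 7552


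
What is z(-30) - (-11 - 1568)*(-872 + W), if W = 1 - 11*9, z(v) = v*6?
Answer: -1531810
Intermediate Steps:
z(v) = 6*v
W = -98 (W = 1 - 99 = -98)
z(-30) - (-11 - 1568)*(-872 + W) = 6*(-30) - (-11 - 1568)*(-872 - 98) = -180 - (-1579)*(-970) = -180 - 1*1531630 = -180 - 1531630 = -1531810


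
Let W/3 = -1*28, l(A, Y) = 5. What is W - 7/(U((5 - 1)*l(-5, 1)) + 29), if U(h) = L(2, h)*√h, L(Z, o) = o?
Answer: -601153/7159 - 280*√5/7159 ≈ -84.059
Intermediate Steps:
W = -84 (W = 3*(-1*28) = 3*(-28) = -84)
U(h) = h^(3/2) (U(h) = h*√h = h^(3/2))
W - 7/(U((5 - 1)*l(-5, 1)) + 29) = -84 - 7/(((5 - 1)*5)^(3/2) + 29) = -84 - 7/((4*5)^(3/2) + 29) = -84 - 7/(20^(3/2) + 29) = -84 - 7/(40*√5 + 29) = -84 - 7/(29 + 40*√5)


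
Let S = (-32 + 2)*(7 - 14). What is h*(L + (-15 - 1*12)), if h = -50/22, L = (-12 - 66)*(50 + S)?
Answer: 507675/11 ≈ 46152.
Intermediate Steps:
S = 210 (S = -30*(-7) = 210)
L = -20280 (L = (-12 - 66)*(50 + 210) = -78*260 = -20280)
h = -25/11 (h = -50*1/22 = -25/11 ≈ -2.2727)
h*(L + (-15 - 1*12)) = -25*(-20280 + (-15 - 1*12))/11 = -25*(-20280 + (-15 - 12))/11 = -25*(-20280 - 27)/11 = -25/11*(-20307) = 507675/11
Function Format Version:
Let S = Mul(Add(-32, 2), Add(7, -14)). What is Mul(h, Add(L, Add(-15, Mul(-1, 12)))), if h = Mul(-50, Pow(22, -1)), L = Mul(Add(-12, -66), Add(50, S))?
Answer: Rational(507675, 11) ≈ 46152.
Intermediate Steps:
S = 210 (S = Mul(-30, -7) = 210)
L = -20280 (L = Mul(Add(-12, -66), Add(50, 210)) = Mul(-78, 260) = -20280)
h = Rational(-25, 11) (h = Mul(-50, Rational(1, 22)) = Rational(-25, 11) ≈ -2.2727)
Mul(h, Add(L, Add(-15, Mul(-1, 12)))) = Mul(Rational(-25, 11), Add(-20280, Add(-15, Mul(-1, 12)))) = Mul(Rational(-25, 11), Add(-20280, Add(-15, -12))) = Mul(Rational(-25, 11), Add(-20280, -27)) = Mul(Rational(-25, 11), -20307) = Rational(507675, 11)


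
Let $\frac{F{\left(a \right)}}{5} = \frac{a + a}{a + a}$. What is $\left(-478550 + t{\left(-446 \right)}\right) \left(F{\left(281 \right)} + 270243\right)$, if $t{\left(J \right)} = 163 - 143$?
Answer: $-129321775440$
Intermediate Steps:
$F{\left(a \right)} = 5$ ($F{\left(a \right)} = 5 \frac{a + a}{a + a} = 5 \frac{2 a}{2 a} = 5 \cdot 2 a \frac{1}{2 a} = 5 \cdot 1 = 5$)
$t{\left(J \right)} = 20$
$\left(-478550 + t{\left(-446 \right)}\right) \left(F{\left(281 \right)} + 270243\right) = \left(-478550 + 20\right) \left(5 + 270243\right) = \left(-478530\right) 270248 = -129321775440$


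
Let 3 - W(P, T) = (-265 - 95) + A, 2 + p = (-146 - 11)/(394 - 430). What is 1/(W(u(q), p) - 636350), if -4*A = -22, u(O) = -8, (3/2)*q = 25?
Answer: -2/1271985 ≈ -1.5723e-6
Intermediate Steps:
q = 50/3 (q = (⅔)*25 = 50/3 ≈ 16.667)
A = 11/2 (A = -¼*(-22) = 11/2 ≈ 5.5000)
p = 85/36 (p = -2 + (-146 - 11)/(394 - 430) = -2 - 157/(-36) = -2 - 157*(-1/36) = -2 + 157/36 = 85/36 ≈ 2.3611)
W(P, T) = 715/2 (W(P, T) = 3 - ((-265 - 95) + 11/2) = 3 - (-360 + 11/2) = 3 - 1*(-709/2) = 3 + 709/2 = 715/2)
1/(W(u(q), p) - 636350) = 1/(715/2 - 636350) = 1/(-1271985/2) = -2/1271985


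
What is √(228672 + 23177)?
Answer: √251849 ≈ 501.85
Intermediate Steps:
√(228672 + 23177) = √251849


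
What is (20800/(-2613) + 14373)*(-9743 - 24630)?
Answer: -99247672129/201 ≈ -4.9377e+8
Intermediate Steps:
(20800/(-2613) + 14373)*(-9743 - 24630) = (20800*(-1/2613) + 14373)*(-34373) = (-1600/201 + 14373)*(-34373) = (2887373/201)*(-34373) = -99247672129/201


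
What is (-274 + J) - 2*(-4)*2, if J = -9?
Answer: -267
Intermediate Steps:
(-274 + J) - 2*(-4)*2 = (-274 - 9) - 2*(-4)*2 = -283 + 8*2 = -283 + 16 = -267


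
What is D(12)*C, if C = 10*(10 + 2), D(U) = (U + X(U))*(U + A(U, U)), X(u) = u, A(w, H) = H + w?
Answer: 103680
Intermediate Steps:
D(U) = 6*U² (D(U) = (U + U)*(U + (U + U)) = (2*U)*(U + 2*U) = (2*U)*(3*U) = 6*U²)
C = 120 (C = 10*12 = 120)
D(12)*C = (6*12²)*120 = (6*144)*120 = 864*120 = 103680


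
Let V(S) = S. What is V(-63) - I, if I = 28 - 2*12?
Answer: -67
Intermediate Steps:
I = 4 (I = 28 - 24 = 4)
V(-63) - I = -63 - 1*4 = -63 - 4 = -67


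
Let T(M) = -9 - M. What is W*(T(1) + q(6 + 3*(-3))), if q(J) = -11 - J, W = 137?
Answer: -2466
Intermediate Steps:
W*(T(1) + q(6 + 3*(-3))) = 137*((-9 - 1*1) + (-11 - (6 + 3*(-3)))) = 137*((-9 - 1) + (-11 - (6 - 9))) = 137*(-10 + (-11 - 1*(-3))) = 137*(-10 + (-11 + 3)) = 137*(-10 - 8) = 137*(-18) = -2466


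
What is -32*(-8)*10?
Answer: 2560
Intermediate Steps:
-32*(-8)*10 = 256*10 = 2560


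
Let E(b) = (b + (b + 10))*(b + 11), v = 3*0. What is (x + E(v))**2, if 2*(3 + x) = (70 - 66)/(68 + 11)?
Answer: 71487025/6241 ≈ 11454.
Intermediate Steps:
v = 0
x = -235/79 (x = -3 + ((70 - 66)/(68 + 11))/2 = -3 + (4/79)/2 = -3 + (4*(1/79))/2 = -3 + (1/2)*(4/79) = -3 + 2/79 = -235/79 ≈ -2.9747)
E(b) = (10 + 2*b)*(11 + b) (E(b) = (b + (10 + b))*(11 + b) = (10 + 2*b)*(11 + b))
(x + E(v))**2 = (-235/79 + (110 + 2*0**2 + 32*0))**2 = (-235/79 + (110 + 2*0 + 0))**2 = (-235/79 + (110 + 0 + 0))**2 = (-235/79 + 110)**2 = (8455/79)**2 = 71487025/6241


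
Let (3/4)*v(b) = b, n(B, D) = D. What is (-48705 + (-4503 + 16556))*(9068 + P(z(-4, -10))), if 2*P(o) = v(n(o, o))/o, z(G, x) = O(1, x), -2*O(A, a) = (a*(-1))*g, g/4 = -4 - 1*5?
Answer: -997154312/3 ≈ -3.3238e+8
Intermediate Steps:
v(b) = 4*b/3
g = -36 (g = 4*(-4 - 1*5) = 4*(-4 - 5) = 4*(-9) = -36)
O(A, a) = -18*a (O(A, a) = -a*(-1)*(-36)/2 = -(-a)*(-36)/2 = -18*a)
z(G, x) = -18*x
P(o) = ⅔ (P(o) = ((4*o/3)/o)/2 = (½)*(4/3) = ⅔)
(-48705 + (-4503 + 16556))*(9068 + P(z(-4, -10))) = (-48705 + (-4503 + 16556))*(9068 + ⅔) = (-48705 + 12053)*(27206/3) = -36652*27206/3 = -997154312/3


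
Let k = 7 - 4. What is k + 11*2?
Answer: 25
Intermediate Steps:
k = 3
k + 11*2 = 3 + 11*2 = 3 + 22 = 25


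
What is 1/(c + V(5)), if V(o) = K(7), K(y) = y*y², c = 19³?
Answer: 1/7202 ≈ 0.00013885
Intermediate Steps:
c = 6859
K(y) = y³
V(o) = 343 (V(o) = 7³ = 343)
1/(c + V(5)) = 1/(6859 + 343) = 1/7202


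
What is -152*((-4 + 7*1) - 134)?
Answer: 19912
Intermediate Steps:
-152*((-4 + 7*1) - 134) = -152*((-4 + 7) - 134) = -152*(3 - 134) = -152*(-131) = 19912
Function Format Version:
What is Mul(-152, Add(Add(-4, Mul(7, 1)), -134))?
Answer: 19912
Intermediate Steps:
Mul(-152, Add(Add(-4, Mul(7, 1)), -134)) = Mul(-152, Add(Add(-4, 7), -134)) = Mul(-152, Add(3, -134)) = Mul(-152, -131) = 19912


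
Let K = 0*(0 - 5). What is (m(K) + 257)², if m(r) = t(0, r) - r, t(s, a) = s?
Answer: 66049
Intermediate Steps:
K = 0 (K = 0*(-5) = 0)
m(r) = -r (m(r) = 0 - r = -r)
(m(K) + 257)² = (-1*0 + 257)² = (0 + 257)² = 257² = 66049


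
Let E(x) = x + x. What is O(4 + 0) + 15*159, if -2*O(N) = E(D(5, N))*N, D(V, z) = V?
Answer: 2365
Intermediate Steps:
E(x) = 2*x
O(N) = -5*N (O(N) = -2*5*N/2 = -5*N)
O(4 + 0) + 15*159 = -5*(4 + 0) + 15*159 = -5*4 + 2385 = -20 + 2385 = 2365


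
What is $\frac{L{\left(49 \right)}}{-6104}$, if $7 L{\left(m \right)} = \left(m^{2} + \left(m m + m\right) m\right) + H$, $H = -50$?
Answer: $- \frac{122401}{42728} \approx -2.8647$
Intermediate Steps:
$L{\left(m \right)} = - \frac{50}{7} + \frac{m^{2}}{7} + \frac{m \left(m + m^{2}\right)}{7}$ ($L{\left(m \right)} = \frac{\left(m^{2} + \left(m m + m\right) m\right) - 50}{7} = \frac{\left(m^{2} + \left(m^{2} + m\right) m\right) - 50}{7} = \frac{\left(m^{2} + \left(m + m^{2}\right) m\right) - 50}{7} = \frac{\left(m^{2} + m \left(m + m^{2}\right)\right) - 50}{7} = \frac{-50 + m^{2} + m \left(m + m^{2}\right)}{7} = - \frac{50}{7} + \frac{m^{2}}{7} + \frac{m \left(m + m^{2}\right)}{7}$)
$\frac{L{\left(49 \right)}}{-6104} = \frac{- \frac{50}{7} + \frac{49^{3}}{7} + \frac{2 \cdot 49^{2}}{7}}{-6104} = \left(- \frac{50}{7} + \frac{1}{7} \cdot 117649 + \frac{2}{7} \cdot 2401\right) \left(- \frac{1}{6104}\right) = \left(- \frac{50}{7} + 16807 + 686\right) \left(- \frac{1}{6104}\right) = \frac{122401}{7} \left(- \frac{1}{6104}\right) = - \frac{122401}{42728}$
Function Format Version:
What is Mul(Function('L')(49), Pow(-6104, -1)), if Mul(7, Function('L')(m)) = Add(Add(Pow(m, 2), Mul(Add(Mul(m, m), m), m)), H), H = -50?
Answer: Rational(-122401, 42728) ≈ -2.8647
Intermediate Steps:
Function('L')(m) = Add(Rational(-50, 7), Mul(Rational(1, 7), Pow(m, 2)), Mul(Rational(1, 7), m, Add(m, Pow(m, 2)))) (Function('L')(m) = Mul(Rational(1, 7), Add(Add(Pow(m, 2), Mul(Add(Mul(m, m), m), m)), -50)) = Mul(Rational(1, 7), Add(Add(Pow(m, 2), Mul(Add(Pow(m, 2), m), m)), -50)) = Mul(Rational(1, 7), Add(Add(Pow(m, 2), Mul(Add(m, Pow(m, 2)), m)), -50)) = Mul(Rational(1, 7), Add(Add(Pow(m, 2), Mul(m, Add(m, Pow(m, 2)))), -50)) = Mul(Rational(1, 7), Add(-50, Pow(m, 2), Mul(m, Add(m, Pow(m, 2))))) = Add(Rational(-50, 7), Mul(Rational(1, 7), Pow(m, 2)), Mul(Rational(1, 7), m, Add(m, Pow(m, 2)))))
Mul(Function('L')(49), Pow(-6104, -1)) = Mul(Add(Rational(-50, 7), Mul(Rational(1, 7), Pow(49, 3)), Mul(Rational(2, 7), Pow(49, 2))), Pow(-6104, -1)) = Mul(Add(Rational(-50, 7), Mul(Rational(1, 7), 117649), Mul(Rational(2, 7), 2401)), Rational(-1, 6104)) = Mul(Add(Rational(-50, 7), 16807, 686), Rational(-1, 6104)) = Mul(Rational(122401, 7), Rational(-1, 6104)) = Rational(-122401, 42728)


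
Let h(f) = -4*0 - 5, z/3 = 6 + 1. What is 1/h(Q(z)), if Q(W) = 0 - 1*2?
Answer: -1/5 ≈ -0.20000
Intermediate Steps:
z = 21 (z = 3*(6 + 1) = 3*7 = 21)
Q(W) = -2 (Q(W) = 0 - 2 = -2)
h(f) = -5 (h(f) = 0 - 5 = -5)
1/h(Q(z)) = 1/(-5) = -1/5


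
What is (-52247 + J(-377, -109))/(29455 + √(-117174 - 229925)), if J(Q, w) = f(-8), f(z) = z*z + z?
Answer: -170809545/96438236 + 5799*I*√347099/96438236 ≈ -1.7712 + 0.035427*I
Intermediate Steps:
f(z) = z + z² (f(z) = z² + z = z + z²)
J(Q, w) = 56 (J(Q, w) = -8*(1 - 8) = -8*(-7) = 56)
(-52247 + J(-377, -109))/(29455 + √(-117174 - 229925)) = (-52247 + 56)/(29455 + √(-117174 - 229925)) = -52191/(29455 + √(-347099)) = -52191/(29455 + I*√347099)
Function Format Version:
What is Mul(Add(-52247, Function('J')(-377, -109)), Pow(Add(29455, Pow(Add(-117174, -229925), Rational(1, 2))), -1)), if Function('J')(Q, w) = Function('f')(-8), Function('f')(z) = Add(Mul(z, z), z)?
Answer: Add(Rational(-170809545, 96438236), Mul(Rational(5799, 96438236), I, Pow(347099, Rational(1, 2)))) ≈ Add(-1.7712, Mul(0.035427, I))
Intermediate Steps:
Function('f')(z) = Add(z, Pow(z, 2)) (Function('f')(z) = Add(Pow(z, 2), z) = Add(z, Pow(z, 2)))
Function('J')(Q, w) = 56 (Function('J')(Q, w) = Mul(-8, Add(1, -8)) = Mul(-8, -7) = 56)
Mul(Add(-52247, Function('J')(-377, -109)), Pow(Add(29455, Pow(Add(-117174, -229925), Rational(1, 2))), -1)) = Mul(Add(-52247, 56), Pow(Add(29455, Pow(Add(-117174, -229925), Rational(1, 2))), -1)) = Mul(-52191, Pow(Add(29455, Pow(-347099, Rational(1, 2))), -1)) = Mul(-52191, Pow(Add(29455, Mul(I, Pow(347099, Rational(1, 2)))), -1))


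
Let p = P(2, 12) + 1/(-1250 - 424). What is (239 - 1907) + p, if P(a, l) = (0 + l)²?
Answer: -2551177/1674 ≈ -1524.0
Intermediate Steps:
P(a, l) = l²
p = 241055/1674 (p = 12² + 1/(-1250 - 424) = 144 + 1/(-1674) = 144 - 1/1674 = 241055/1674 ≈ 144.00)
(239 - 1907) + p = (239 - 1907) + 241055/1674 = -1668 + 241055/1674 = -2551177/1674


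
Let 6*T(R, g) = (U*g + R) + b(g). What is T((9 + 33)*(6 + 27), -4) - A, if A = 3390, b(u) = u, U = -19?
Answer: -3147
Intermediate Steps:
T(R, g) = -3*g + R/6 (T(R, g) = ((-19*g + R) + g)/6 = ((R - 19*g) + g)/6 = (R - 18*g)/6 = -3*g + R/6)
T((9 + 33)*(6 + 27), -4) - A = (-3*(-4) + ((9 + 33)*(6 + 27))/6) - 1*3390 = (12 + (42*33)/6) - 3390 = (12 + (1/6)*1386) - 3390 = (12 + 231) - 3390 = 243 - 3390 = -3147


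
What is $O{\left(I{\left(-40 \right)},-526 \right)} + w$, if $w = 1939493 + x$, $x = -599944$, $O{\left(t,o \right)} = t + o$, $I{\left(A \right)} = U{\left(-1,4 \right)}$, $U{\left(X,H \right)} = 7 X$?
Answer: $1339016$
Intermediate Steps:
$I{\left(A \right)} = -7$ ($I{\left(A \right)} = 7 \left(-1\right) = -7$)
$O{\left(t,o \right)} = o + t$
$w = 1339549$ ($w = 1939493 - 599944 = 1339549$)
$O{\left(I{\left(-40 \right)},-526 \right)} + w = \left(-526 - 7\right) + 1339549 = -533 + 1339549 = 1339016$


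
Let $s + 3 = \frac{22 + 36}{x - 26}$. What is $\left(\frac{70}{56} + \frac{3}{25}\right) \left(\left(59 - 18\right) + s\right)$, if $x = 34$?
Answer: $\frac{24797}{400} \approx 61.992$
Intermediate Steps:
$s = \frac{17}{4}$ ($s = -3 + \frac{22 + 36}{34 - 26} = -3 + \frac{58}{8} = -3 + 58 \cdot \frac{1}{8} = -3 + \frac{29}{4} = \frac{17}{4} \approx 4.25$)
$\left(\frac{70}{56} + \frac{3}{25}\right) \left(\left(59 - 18\right) + s\right) = \left(\frac{70}{56} + \frac{3}{25}\right) \left(\left(59 - 18\right) + \frac{17}{4}\right) = \left(70 \cdot \frac{1}{56} + 3 \cdot \frac{1}{25}\right) \left(\left(59 - 18\right) + \frac{17}{4}\right) = \left(\frac{5}{4} + \frac{3}{25}\right) \left(41 + \frac{17}{4}\right) = \frac{137}{100} \cdot \frac{181}{4} = \frac{24797}{400}$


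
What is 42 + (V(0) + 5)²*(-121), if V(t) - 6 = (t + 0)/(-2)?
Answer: -14599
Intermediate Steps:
V(t) = 6 - t/2 (V(t) = 6 + (t + 0)/(-2) = 6 - t/2)
42 + (V(0) + 5)²*(-121) = 42 + ((6 - ½*0) + 5)²*(-121) = 42 + ((6 + 0) + 5)²*(-121) = 42 + (6 + 5)²*(-121) = 42 + 11²*(-121) = 42 + 121*(-121) = 42 - 14641 = -14599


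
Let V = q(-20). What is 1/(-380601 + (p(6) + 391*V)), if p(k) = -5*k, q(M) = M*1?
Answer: -1/388451 ≈ -2.5743e-6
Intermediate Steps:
q(M) = M
V = -20
1/(-380601 + (p(6) + 391*V)) = 1/(-380601 + (-5*6 + 391*(-20))) = 1/(-380601 + (-30 - 7820)) = 1/(-380601 - 7850) = 1/(-388451) = -1/388451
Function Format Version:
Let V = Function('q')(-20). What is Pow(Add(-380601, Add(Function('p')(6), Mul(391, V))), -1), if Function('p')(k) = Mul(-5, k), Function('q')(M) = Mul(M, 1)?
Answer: Rational(-1, 388451) ≈ -2.5743e-6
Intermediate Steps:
Function('q')(M) = M
V = -20
Pow(Add(-380601, Add(Function('p')(6), Mul(391, V))), -1) = Pow(Add(-380601, Add(Mul(-5, 6), Mul(391, -20))), -1) = Pow(Add(-380601, Add(-30, -7820)), -1) = Pow(Add(-380601, -7850), -1) = Pow(-388451, -1) = Rational(-1, 388451)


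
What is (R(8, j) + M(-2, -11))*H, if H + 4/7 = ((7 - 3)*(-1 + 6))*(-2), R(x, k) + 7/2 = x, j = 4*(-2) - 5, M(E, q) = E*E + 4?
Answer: -3550/7 ≈ -507.14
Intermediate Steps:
M(E, q) = 4 + E² (M(E, q) = E² + 4 = 4 + E²)
j = -13 (j = -8 - 5 = -13)
R(x, k) = -7/2 + x
H = -284/7 (H = -4/7 + ((7 - 3)*(-1 + 6))*(-2) = -4/7 + (4*5)*(-2) = -4/7 + 20*(-2) = -4/7 - 40 = -284/7 ≈ -40.571)
(R(8, j) + M(-2, -11))*H = ((-7/2 + 8) + (4 + (-2)²))*(-284/7) = (9/2 + (4 + 4))*(-284/7) = (9/2 + 8)*(-284/7) = (25/2)*(-284/7) = -3550/7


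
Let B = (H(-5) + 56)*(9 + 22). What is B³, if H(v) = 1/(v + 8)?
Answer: 143795466919/27 ≈ 5.3258e+9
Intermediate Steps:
H(v) = 1/(8 + v)
B = 5239/3 (B = (1/(8 - 5) + 56)*(9 + 22) = (1/3 + 56)*31 = (⅓ + 56)*31 = (169/3)*31 = 5239/3 ≈ 1746.3)
B³ = (5239/3)³ = 143795466919/27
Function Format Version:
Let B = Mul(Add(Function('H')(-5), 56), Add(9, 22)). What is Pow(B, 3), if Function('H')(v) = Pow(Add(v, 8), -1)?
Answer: Rational(143795466919, 27) ≈ 5.3258e+9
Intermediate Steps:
Function('H')(v) = Pow(Add(8, v), -1)
B = Rational(5239, 3) (B = Mul(Add(Pow(Add(8, -5), -1), 56), Add(9, 22)) = Mul(Add(Pow(3, -1), 56), 31) = Mul(Add(Rational(1, 3), 56), 31) = Mul(Rational(169, 3), 31) = Rational(5239, 3) ≈ 1746.3)
Pow(B, 3) = Pow(Rational(5239, 3), 3) = Rational(143795466919, 27)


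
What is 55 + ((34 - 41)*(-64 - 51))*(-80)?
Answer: -64345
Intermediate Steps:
55 + ((34 - 41)*(-64 - 51))*(-80) = 55 - 7*(-115)*(-80) = 55 + 805*(-80) = 55 - 64400 = -64345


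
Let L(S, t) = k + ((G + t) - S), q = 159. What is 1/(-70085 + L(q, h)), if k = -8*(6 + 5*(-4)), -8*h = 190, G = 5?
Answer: -4/280603 ≈ -1.4255e-5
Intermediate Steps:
h = -95/4 (h = -⅛*190 = -95/4 ≈ -23.750)
k = 112 (k = -8*(6 - 20) = -8*(-14) = 112)
L(S, t) = 117 + t - S (L(S, t) = 112 + ((5 + t) - S) = 112 + (5 + t - S) = 117 + t - S)
1/(-70085 + L(q, h)) = 1/(-70085 + (117 - 95/4 - 1*159)) = 1/(-70085 + (117 - 95/4 - 159)) = 1/(-70085 - 263/4) = 1/(-280603/4) = -4/280603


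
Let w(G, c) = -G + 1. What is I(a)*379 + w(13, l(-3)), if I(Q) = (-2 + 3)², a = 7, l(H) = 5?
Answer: 367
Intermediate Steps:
w(G, c) = 1 - G
I(Q) = 1 (I(Q) = 1² = 1)
I(a)*379 + w(13, l(-3)) = 1*379 + (1 - 1*13) = 379 + (1 - 13) = 379 - 12 = 367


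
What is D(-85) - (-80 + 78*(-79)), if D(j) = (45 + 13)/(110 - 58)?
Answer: 162321/26 ≈ 6243.1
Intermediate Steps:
D(j) = 29/26 (D(j) = 58/52 = 58*(1/52) = 29/26)
D(-85) - (-80 + 78*(-79)) = 29/26 - (-80 + 78*(-79)) = 29/26 - (-80 - 6162) = 29/26 - 1*(-6242) = 29/26 + 6242 = 162321/26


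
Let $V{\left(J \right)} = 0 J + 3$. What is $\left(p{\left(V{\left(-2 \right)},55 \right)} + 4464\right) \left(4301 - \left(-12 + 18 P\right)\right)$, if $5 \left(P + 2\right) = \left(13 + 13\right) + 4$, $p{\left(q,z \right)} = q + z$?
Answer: $19177802$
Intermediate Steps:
$V{\left(J \right)} = 3$ ($V{\left(J \right)} = 0 + 3 = 3$)
$P = 4$ ($P = -2 + \frac{\left(13 + 13\right) + 4}{5} = -2 + \frac{26 + 4}{5} = -2 + \frac{1}{5} \cdot 30 = -2 + 6 = 4$)
$\left(p{\left(V{\left(-2 \right)},55 \right)} + 4464\right) \left(4301 - \left(-12 + 18 P\right)\right) = \left(\left(3 + 55\right) + 4464\right) \left(4301 + \left(\left(-18\right) 4 + 12\right)\right) = \left(58 + 4464\right) \left(4301 + \left(-72 + 12\right)\right) = 4522 \left(4301 - 60\right) = 4522 \cdot 4241 = 19177802$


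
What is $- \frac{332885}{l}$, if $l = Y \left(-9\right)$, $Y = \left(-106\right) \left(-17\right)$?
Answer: $\frac{332885}{16218} \approx 20.526$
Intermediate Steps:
$Y = 1802$
$l = -16218$ ($l = 1802 \left(-9\right) = -16218$)
$- \frac{332885}{l} = - \frac{332885}{-16218} = \left(-332885\right) \left(- \frac{1}{16218}\right) = \frac{332885}{16218}$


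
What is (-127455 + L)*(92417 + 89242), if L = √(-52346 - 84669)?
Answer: -23153347845 + 181659*I*√137015 ≈ -2.3153e+10 + 6.7242e+7*I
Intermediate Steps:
L = I*√137015 (L = √(-137015) = I*√137015 ≈ 370.16*I)
(-127455 + L)*(92417 + 89242) = (-127455 + I*√137015)*(92417 + 89242) = (-127455 + I*√137015)*181659 = -23153347845 + 181659*I*√137015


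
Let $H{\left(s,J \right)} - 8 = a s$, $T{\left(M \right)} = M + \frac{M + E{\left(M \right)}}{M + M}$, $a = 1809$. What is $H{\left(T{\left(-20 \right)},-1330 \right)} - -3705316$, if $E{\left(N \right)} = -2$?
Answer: $\frac{73402779}{20} \approx 3.6701 \cdot 10^{6}$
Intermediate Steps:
$T{\left(M \right)} = M + \frac{-2 + M}{2 M}$ ($T{\left(M \right)} = M + \frac{M - 2}{M + M} = M + \frac{-2 + M}{2 M}$)
$H{\left(s,J \right)} = 8 + 1809 s$
$H{\left(T{\left(-20 \right)},-1330 \right)} - -3705316 = \left(8 + 1809 \left(\frac{1}{2} - 20 - \frac{1}{-20}\right)\right) - -3705316 = \left(8 + 1809 \left(\frac{1}{2} - 20 - - \frac{1}{20}\right)\right) + 3705316 = \left(8 + 1809 \left(\frac{1}{2} - 20 + \frac{1}{20}\right)\right) + 3705316 = \left(8 + 1809 \left(- \frac{389}{20}\right)\right) + 3705316 = \left(8 - \frac{703701}{20}\right) + 3705316 = - \frac{703541}{20} + 3705316 = \frac{73402779}{20}$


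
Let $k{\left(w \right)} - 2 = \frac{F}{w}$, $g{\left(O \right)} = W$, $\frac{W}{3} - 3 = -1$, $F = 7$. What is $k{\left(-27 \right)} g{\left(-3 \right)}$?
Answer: $\frac{94}{9} \approx 10.444$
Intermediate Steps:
$W = 6$ ($W = 9 + 3 \left(-1\right) = 9 - 3 = 6$)
$g{\left(O \right)} = 6$
$k{\left(w \right)} = 2 + \frac{7}{w}$
$k{\left(-27 \right)} g{\left(-3 \right)} = \left(2 + \frac{7}{-27}\right) 6 = \left(2 + 7 \left(- \frac{1}{27}\right)\right) 6 = \left(2 - \frac{7}{27}\right) 6 = \frac{47}{27} \cdot 6 = \frac{94}{9}$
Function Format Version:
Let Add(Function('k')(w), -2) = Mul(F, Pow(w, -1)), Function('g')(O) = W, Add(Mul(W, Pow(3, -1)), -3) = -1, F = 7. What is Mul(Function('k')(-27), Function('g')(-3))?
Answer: Rational(94, 9) ≈ 10.444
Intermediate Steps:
W = 6 (W = Add(9, Mul(3, -1)) = Add(9, -3) = 6)
Function('g')(O) = 6
Function('k')(w) = Add(2, Mul(7, Pow(w, -1)))
Mul(Function('k')(-27), Function('g')(-3)) = Mul(Add(2, Mul(7, Pow(-27, -1))), 6) = Mul(Add(2, Mul(7, Rational(-1, 27))), 6) = Mul(Add(2, Rational(-7, 27)), 6) = Mul(Rational(47, 27), 6) = Rational(94, 9)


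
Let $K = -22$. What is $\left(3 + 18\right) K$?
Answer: $-462$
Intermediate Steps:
$\left(3 + 18\right) K = \left(3 + 18\right) \left(-22\right) = 21 \left(-22\right) = -462$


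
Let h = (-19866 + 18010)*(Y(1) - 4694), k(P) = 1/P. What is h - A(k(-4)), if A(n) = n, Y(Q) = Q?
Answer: 34840833/4 ≈ 8.7102e+6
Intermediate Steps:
h = 8710208 (h = (-19866 + 18010)*(1 - 4694) = -1856*(-4693) = 8710208)
h - A(k(-4)) = 8710208 - 1/(-4) = 8710208 - 1*(-¼) = 8710208 + ¼ = 34840833/4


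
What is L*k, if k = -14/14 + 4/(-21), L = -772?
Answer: 19300/21 ≈ 919.05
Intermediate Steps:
k = -25/21 (k = -14*1/14 + 4*(-1/21) = -1 - 4/21 = -25/21 ≈ -1.1905)
L*k = -772*(-25/21) = 19300/21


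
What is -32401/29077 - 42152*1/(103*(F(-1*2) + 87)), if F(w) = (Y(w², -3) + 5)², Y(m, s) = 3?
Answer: -1729586457/452234581 ≈ -3.8245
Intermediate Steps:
F(w) = 64 (F(w) = (3 + 5)² = 8² = 64)
-32401/29077 - 42152*1/(103*(F(-1*2) + 87)) = -32401/29077 - 42152*1/(103*(64 + 87)) = -32401*1/29077 - 42152/(151*103) = -32401/29077 - 42152/15553 = -1729586457/452234581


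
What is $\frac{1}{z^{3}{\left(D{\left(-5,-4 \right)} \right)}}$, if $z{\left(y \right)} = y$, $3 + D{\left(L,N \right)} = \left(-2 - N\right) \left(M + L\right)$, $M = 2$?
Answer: $- \frac{1}{729} \approx -0.0013717$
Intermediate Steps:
$D{\left(L,N \right)} = -3 + \left(-2 - N\right) \left(2 + L\right)$
$\frac{1}{z^{3}{\left(D{\left(-5,-4 \right)} \right)}} = \frac{1}{\left(-7 - -10 - -8 - \left(-5\right) \left(-4\right)\right)^{3}} = \frac{1}{\left(-7 + 10 + 8 - 20\right)^{3}} = \frac{1}{\left(-9\right)^{3}} = \frac{1}{-729} = - \frac{1}{729}$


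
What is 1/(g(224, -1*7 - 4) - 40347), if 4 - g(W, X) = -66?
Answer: -1/40277 ≈ -2.4828e-5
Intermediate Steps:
g(W, X) = 70 (g(W, X) = 4 - 1*(-66) = 4 + 66 = 70)
1/(g(224, -1*7 - 4) - 40347) = 1/(70 - 40347) = 1/(-40277) = -1/40277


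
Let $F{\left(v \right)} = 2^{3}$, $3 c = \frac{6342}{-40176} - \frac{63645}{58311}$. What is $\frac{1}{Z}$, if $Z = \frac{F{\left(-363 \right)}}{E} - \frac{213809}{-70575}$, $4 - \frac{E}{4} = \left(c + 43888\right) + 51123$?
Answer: $\frac{28150594680771825}{85282446689936159} \approx 0.33009$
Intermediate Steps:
$c = - \frac{1748393}{4198392}$ ($c = \frac{\frac{6342}{-40176} - \frac{63645}{58311}}{3} = \frac{6342 \left(- \frac{1}{40176}\right) - \frac{21215}{19437}}{3} = \frac{- \frac{1057}{6696} - \frac{21215}{19437}}{3} = \frac{1}{3} \left(- \frac{1748393}{1399464}\right) = - \frac{1748393}{4198392} \approx -0.41644$)
$F{\left(v \right)} = 8$
$E = - \frac{398874880351}{1049598}$ ($E = 16 - 4 \left(\left(- \frac{1748393}{4198392} + 43888\right) + 51123\right) = 16 - 4 \left(\frac{184257279703}{4198392} + 51123\right) = 16 - \frac{398891673919}{1049598} = - \frac{398874880351}{1049598} \approx -3.8003 \cdot 10^{5}$)
$Z = \frac{85282446689936159}{28150594680771825}$ ($Z = \frac{8}{- \frac{398874880351}{1049598}} - \frac{213809}{-70575} = 8 \left(- \frac{1049598}{398874880351}\right) - - \frac{213809}{70575} = - \frac{8396784}{398874880351} + \frac{213809}{70575} = \frac{85282446689936159}{28150594680771825} \approx 3.0295$)
$\frac{1}{Z} = \frac{1}{\frac{85282446689936159}{28150594680771825}} = \frac{28150594680771825}{85282446689936159}$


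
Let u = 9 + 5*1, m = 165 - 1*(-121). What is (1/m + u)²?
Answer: 16040025/81796 ≈ 196.10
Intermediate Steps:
m = 286 (m = 165 + 121 = 286)
u = 14 (u = 9 + 5 = 14)
(1/m + u)² = (1/286 + 14)² = (4005/286)² = 16040025/81796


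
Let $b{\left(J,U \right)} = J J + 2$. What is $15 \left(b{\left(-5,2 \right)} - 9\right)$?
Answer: $270$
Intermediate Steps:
$b{\left(J,U \right)} = 2 + J^{2}$ ($b{\left(J,U \right)} = J^{2} + 2 = 2 + J^{2}$)
$15 \left(b{\left(-5,2 \right)} - 9\right) = 15 \left(\left(2 + \left(-5\right)^{2}\right) - 9\right) = 15 \left(\left(2 + 25\right) - 9\right) = 15 \left(27 - 9\right) = 15 \cdot 18 = 270$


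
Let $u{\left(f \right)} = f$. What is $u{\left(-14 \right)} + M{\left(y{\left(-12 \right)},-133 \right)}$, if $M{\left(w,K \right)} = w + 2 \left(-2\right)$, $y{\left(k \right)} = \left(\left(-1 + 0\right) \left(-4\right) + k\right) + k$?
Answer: $-38$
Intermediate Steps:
$y{\left(k \right)} = 4 + 2 k$ ($y{\left(k \right)} = \left(\left(-1\right) \left(-4\right) + k\right) + k = \left(4 + k\right) + k = 4 + 2 k$)
$M{\left(w,K \right)} = -4 + w$ ($M{\left(w,K \right)} = w - 4 = -4 + w$)
$u{\left(-14 \right)} + M{\left(y{\left(-12 \right)},-133 \right)} = -14 + \left(-4 + \left(4 + 2 \left(-12\right)\right)\right) = -14 + \left(-4 + \left(4 - 24\right)\right) = -14 - 24 = -38$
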